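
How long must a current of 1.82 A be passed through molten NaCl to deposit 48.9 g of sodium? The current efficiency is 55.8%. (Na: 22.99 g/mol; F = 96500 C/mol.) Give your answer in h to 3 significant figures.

n(Na) = 48.9 / 22.99 = 2.127 mol
Na⁺ + e⁻ → Na, so n(e⁻) = 2.127 mol
Q = 2.127 × 96500 / 0.558 = 3.678×10^5 C
t = Q / I = 3.678×10^5 / 1.82 = 2.021×10^5 s = 56.1 h

56.1 h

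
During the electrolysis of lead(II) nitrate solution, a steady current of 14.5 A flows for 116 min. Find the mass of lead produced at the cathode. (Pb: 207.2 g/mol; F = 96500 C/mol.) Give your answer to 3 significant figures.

108 g

Q = It = 14.5 × 6960 = 1.009×10^5 C
n(e⁻) = Q/F = 1.009×10^5/96500 = 1.046 mol
Pb²⁺ + 2e⁻ → Pb, so n(Pb) = 1.046 / 2 = 0.5230 mol
m = 0.5230 × 207.2 = 108 g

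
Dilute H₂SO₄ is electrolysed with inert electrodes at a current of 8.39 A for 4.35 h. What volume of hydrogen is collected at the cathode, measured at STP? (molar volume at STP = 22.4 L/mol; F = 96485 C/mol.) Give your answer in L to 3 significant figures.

15.3 L

Charge passed = 8.39 × 15660 = 1.314×10^5 C
n(e⁻) = 1.314×10^5 / 96485 = 1.362 mol
2H⁺ + 2e⁻ → H₂, so n(H₂) = 1.362 / 2 = 0.6810 mol
V = 0.6810 × 22.4 = 15.25 L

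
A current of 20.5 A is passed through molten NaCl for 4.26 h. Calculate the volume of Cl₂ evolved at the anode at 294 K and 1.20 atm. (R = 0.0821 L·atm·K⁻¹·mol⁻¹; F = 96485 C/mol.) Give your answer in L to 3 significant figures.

32.8 L

Charge passed = 20.5 × 15336 = 3.144×10^5 C
n(e⁻) = 3.144×10^5 / 96485 = 3.259 mol
2Cl⁻ → Cl₂ + 2e⁻, so n(Cl₂) = 3.259 / 2 = 1.630 mol
V = nRT/P = 1.630 × 0.0821 × 294 / 1.20 = 32.79 L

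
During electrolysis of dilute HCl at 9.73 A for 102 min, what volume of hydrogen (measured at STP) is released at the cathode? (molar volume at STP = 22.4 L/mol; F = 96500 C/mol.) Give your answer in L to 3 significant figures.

6.91 L

Q = It = 9.73 × 6120 = 59550 C
n(e⁻) = 59550 / 96500 = 0.6171 mol
2H⁺ + 2e⁻ → H₂, so n(H₂) = 0.6171 / 2 = 0.3086 mol
V = 0.3086 × 22.4 = 6.913 L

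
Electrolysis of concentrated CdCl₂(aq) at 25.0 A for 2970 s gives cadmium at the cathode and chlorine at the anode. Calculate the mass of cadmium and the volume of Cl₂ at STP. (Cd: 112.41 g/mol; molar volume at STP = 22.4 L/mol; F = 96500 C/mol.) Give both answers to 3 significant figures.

Q = 25.0 × 2970 = 74250 C; n(e⁻) = 74250 / 96500 = 0.7694 mol
Cathode: Cd²⁺ + 2e⁻ → Cd → n(Cd) = 0.7694/2 = 0.3847 mol → 43.2 g
Anode: 2Cl⁻ → Cl₂ + 2e⁻ → n(Cl₂) = 0.7694/2 = 0.3847 mol → 8.62 L

43.2 g Cd; 8.62 L Cl₂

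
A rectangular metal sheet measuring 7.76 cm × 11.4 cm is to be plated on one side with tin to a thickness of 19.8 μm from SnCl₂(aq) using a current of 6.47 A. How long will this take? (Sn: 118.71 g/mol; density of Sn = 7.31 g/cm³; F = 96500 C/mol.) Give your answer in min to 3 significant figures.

5.36 min

Plated area = 7.76 × 11.4 = 88.46 cm²
Volume = 88.46 × 19.8×10⁻⁴ cm = 0.1752 cm³
m(Sn) = 0.1752 × 7.31 = 1.281 g
n(Sn) = 1.281 / 118.71 = 0.01079 mol; n(e⁻) = 2 × 0.01079 = 0.02158 mol
Q = 0.02158 × 96500 = 2082 C
t = 2082 / 6.47 = 321.8 s = 5.36 min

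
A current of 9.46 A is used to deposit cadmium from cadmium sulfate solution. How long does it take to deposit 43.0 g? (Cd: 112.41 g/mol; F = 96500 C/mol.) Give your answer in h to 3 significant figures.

n(Cd) = 43.0 / 112.41 = 0.3825 mol
Cd²⁺ + 2e⁻ → Cd, so n(e⁻) = 2 × 0.3825 = 0.7650 mol
Q = 0.7650 × 96500 = 73820 C
t = Q / I = 73820 / 9.46 = 7803 s = 2.17 h

2.17 h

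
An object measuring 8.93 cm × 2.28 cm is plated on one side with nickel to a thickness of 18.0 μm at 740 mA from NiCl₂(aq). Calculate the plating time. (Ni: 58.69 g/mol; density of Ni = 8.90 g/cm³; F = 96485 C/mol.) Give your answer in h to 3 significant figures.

Plated area = 8.93 × 2.28 = 20.36 cm²
Volume = 20.36 × 18.0×10⁻⁴ cm = 0.03665 cm³
m(Ni) = 0.03665 × 8.90 = 0.3262 g
n(Ni) = 0.3262 / 58.69 = 0.005558 mol; n(e⁻) = 2 × 0.005558 = 0.01112 mol
Q = 0.01112 × 96485 = 1073 C
t = 1073 / 0.740 = 1450 s = 0.403 h

0.403 h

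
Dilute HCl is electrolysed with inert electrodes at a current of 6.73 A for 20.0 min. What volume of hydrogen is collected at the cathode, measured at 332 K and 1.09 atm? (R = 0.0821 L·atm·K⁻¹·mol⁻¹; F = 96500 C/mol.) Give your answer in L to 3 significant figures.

Q = 6.73 A × 1200 s = 8076 C
Moles of electrons = 8076 / 96500 = 0.08369 mol
2H⁺ + 2e⁻ → H₂, so n(H₂) = 0.08369 / 2 = 0.04185 mol
V = nRT/P = 0.04185 × 0.0821 × 332 / 1.09 = 1.047 L

1.05 L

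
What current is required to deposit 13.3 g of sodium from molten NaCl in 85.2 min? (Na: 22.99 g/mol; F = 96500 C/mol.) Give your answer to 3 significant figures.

n(Na) = 13.3 / 22.99 = 0.5785 mol
Na⁺ + e⁻ → Na, so n(e⁻) = 0.5785 mol
Q = 0.5785 × 96500 = 55830 C
I = Q / t = 55830 / 5112 s = 10.9 A

10.9 A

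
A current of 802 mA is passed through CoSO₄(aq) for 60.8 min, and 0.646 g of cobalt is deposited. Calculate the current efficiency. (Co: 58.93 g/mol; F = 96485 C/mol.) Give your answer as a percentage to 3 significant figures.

Q = 0.802 × 3648 = 2926 C
n(e⁻) = 2926 / 96485 = 0.03033 mol
Co²⁺ + 2e⁻ → Co, so theoretical n(Co) = 0.01517 mol → 0.8940 g
Efficiency = 0.646 / 0.8940 = 0.7226 = 72.3%

72.3%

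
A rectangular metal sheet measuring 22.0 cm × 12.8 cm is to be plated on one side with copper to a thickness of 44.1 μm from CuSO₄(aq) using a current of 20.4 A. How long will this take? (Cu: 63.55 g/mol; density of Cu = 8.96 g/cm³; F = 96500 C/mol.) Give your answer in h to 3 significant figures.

Plated area = 22.0 × 12.8 = 281.6 cm²
Volume = 281.6 × 44.1×10⁻⁴ cm = 1.242 cm³
m(Cu) = 1.242 × 8.96 = 11.13 g
n(Cu) = 11.13 / 63.55 = 0.1751 mol; n(e⁻) = 2 × 0.1751 = 0.3502 mol
Q = 0.3502 × 96500 = 33790 C
t = 33790 / 20.4 = 1656 s = 0.460 h

0.460 h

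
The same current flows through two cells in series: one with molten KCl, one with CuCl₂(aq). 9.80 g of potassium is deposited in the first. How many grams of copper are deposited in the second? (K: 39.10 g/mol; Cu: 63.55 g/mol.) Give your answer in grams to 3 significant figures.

7.96 g

n(K) = 9.80 / 39.10 = 0.2506 mol
K⁺ + e⁻ → K, so n(e⁻) = 0.2506 mol
Since the cells are in series, n(e⁻) in the Cu cell is also 0.2506 mol.
Cu²⁺ + 2e⁻ → Cu, so n(Cu) = 0.2506 / 2 = 0.1253 mol
m(Cu) = 0.1253 × 63.55 = 7.96 g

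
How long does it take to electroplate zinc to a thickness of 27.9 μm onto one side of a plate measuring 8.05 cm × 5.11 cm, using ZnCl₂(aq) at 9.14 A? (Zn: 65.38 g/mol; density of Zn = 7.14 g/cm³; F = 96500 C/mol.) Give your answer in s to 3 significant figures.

Plated area = 8.05 × 5.11 = 41.14 cm²
Volume = 41.14 × 27.9×10⁻⁴ cm = 0.1148 cm³
m(Zn) = 0.1148 × 7.14 = 0.8197 g
n(Zn) = 0.8197 / 65.38 = 0.01254 mol; n(e⁻) = 2 × 0.01254 = 0.02508 mol
Q = 0.02508 × 96500 = 2420 C
t = 2420 / 9.14 = 264.8 s

265 s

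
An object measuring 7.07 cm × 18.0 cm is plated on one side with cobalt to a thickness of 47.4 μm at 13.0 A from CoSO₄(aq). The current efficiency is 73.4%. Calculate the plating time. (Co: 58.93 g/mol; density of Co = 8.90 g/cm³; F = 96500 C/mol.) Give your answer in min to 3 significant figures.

Plated area = 7.07 × 18.0 = 127.3 cm²
Volume = 127.3 × 47.4×10⁻⁴ cm = 0.6034 cm³
m(Co) = 0.6034 × 8.90 = 5.370 g
n(Co) = 5.370 / 58.93 = 0.09113 mol; n(e⁻) = 2 × 0.09113 = 0.1823 mol
Q = 0.1823 × 96500 / 0.734 = 23970 C
t = 23970 / 13.0 = 1844 s = 30.7 min

30.7 min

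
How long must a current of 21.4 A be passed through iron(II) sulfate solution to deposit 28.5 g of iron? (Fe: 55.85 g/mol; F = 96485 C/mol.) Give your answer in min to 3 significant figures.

n(Fe) = 28.5 / 55.85 = 0.5103 mol
Fe²⁺ + 2e⁻ → Fe, so n(e⁻) = 2 × 0.5103 = 1.021 mol
Q = 1.021 × 96485 = 98510 C
t = Q / I = 98510 / 21.4 = 4603 s = 76.7 min

76.7 min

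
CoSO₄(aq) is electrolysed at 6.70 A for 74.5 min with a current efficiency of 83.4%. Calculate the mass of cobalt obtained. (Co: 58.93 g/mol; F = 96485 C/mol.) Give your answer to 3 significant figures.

Q = 6.70 × 4470 = 29950 C
n(e⁻) = 29950 / 96485 = 0.3104 mol
Co²⁺ + 2e⁻ → Co, so theoretical m(Co) = 0.1552 × 58.93 = 9.146 g
Actual mass = 83.4% × 9.146 = 7.63 g

7.63 g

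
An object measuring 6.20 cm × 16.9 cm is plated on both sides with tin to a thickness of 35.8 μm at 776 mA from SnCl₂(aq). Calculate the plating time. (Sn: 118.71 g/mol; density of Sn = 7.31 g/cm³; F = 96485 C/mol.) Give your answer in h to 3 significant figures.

3.19 h

Plated area = 2 × 6.20 × 16.9 = 209.6 cm²
Volume = 209.6 × 35.8×10⁻⁴ cm = 0.7504 cm³
m(Sn) = 0.7504 × 7.31 = 5.485 g
n(Sn) = 5.485 / 118.71 = 0.04621 mol; n(e⁻) = 2 × 0.04621 = 0.09242 mol
Q = 0.09242 × 96485 = 8917 C
t = 8917 / 0.776 = 11490 s = 3.19 h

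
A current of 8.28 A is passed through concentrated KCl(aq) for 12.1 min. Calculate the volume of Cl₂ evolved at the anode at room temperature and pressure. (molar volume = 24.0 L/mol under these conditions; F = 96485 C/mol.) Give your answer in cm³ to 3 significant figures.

Q = 8.28 A × 726 s = 6011 C
n(e⁻) = 6011 / 96485 = 0.06230 mol
2Cl⁻ → Cl₂ + 2e⁻, so n(Cl₂) = 0.06230 / 2 = 0.03115 mol
V = 0.03115 × 24.0 = 0.7476 L
= 748 cm³

748 cm³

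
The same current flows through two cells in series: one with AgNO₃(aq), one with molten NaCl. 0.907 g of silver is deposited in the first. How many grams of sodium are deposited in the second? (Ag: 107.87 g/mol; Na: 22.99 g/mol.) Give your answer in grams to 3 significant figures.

0.193 g

n(Ag) = 0.907 / 107.87 = 0.008408 mol
Ag⁺ + e⁻ → Ag, so n(e⁻) = 0.008408 mol
In series, the same 0.008408 mol of electrons flows through the second cell.
Na⁺ + e⁻ → Na, so n(Na) = 0.008408 mol
m(Na) = 0.008408 × 22.99 = 0.193 g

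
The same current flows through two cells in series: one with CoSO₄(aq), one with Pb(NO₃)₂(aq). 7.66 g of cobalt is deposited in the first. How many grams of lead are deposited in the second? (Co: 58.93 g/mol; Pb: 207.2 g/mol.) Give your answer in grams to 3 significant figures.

n(Co) = 7.66 / 58.93 = 0.1300 mol
Co²⁺ + 2e⁻ → Co, so n(e⁻) = 2 × 0.1300 = 0.2600 mol
Since the cells are in series, n(e⁻) in the Pb cell is also 0.2600 mol.
Pb²⁺ + 2e⁻ → Pb, so n(Pb) = 0.2600 / 2 = 0.1300 mol
m(Pb) = 0.1300 × 207.2 = 26.9 g

26.9 g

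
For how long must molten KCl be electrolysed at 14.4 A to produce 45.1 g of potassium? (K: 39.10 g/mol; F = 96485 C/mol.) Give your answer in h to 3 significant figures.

2.15 h

n(K) = 45.1 / 39.10 = 1.153 mol
K⁺ + e⁻ → K, so n(e⁻) = 1.153 mol
Q = 1.153 × 96485 = 1.112×10^5 C
t = Q / I = 1.112×10^5 / 14.4 = 7722 s = 2.15 h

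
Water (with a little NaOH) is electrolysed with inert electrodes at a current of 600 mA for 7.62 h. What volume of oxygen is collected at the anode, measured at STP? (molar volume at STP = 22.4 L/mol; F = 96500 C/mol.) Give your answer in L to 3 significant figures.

Q = It = 0.600 × 27432 = 16460 C
n(e⁻) = Q/F = 16460/96500 = 0.1706 mol
2H₂O → O₂ + 4H⁺ + 4e⁻, so n(O₂) = 0.1706 / 4 = 0.04265 mol
V = 0.04265 × 22.4 = 0.9554 L

0.955 L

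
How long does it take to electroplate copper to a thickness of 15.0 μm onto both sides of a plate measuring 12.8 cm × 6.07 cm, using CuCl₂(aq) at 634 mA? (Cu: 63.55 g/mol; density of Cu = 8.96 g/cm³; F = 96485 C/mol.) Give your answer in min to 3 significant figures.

Plated area = 2 × 12.8 × 6.07 = 155.4 cm²
Volume = 155.4 × 15.0×10⁻⁴ cm = 0.2331 cm³
m(Cu) = 0.2331 × 8.96 = 2.089 g
n(Cu) = 2.089 / 63.55 = 0.03287 mol; n(e⁻) = 2 × 0.03287 = 0.06574 mol
Q = 0.06574 × 96485 = 6343 C
t = 6343 / 0.634 = 10000 s = 167 min

167 min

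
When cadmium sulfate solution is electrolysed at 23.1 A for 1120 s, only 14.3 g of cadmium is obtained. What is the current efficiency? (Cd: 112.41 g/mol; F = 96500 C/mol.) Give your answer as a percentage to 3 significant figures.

94.9%

Q = 23.1 × 1120 = 25870 C
n(e⁻) = 25870 / 96500 = 0.2681 mol
Cd²⁺ + 2e⁻ → Cd, so theoretical n(Cd) = 0.1341 mol → 15.07 g
Efficiency = 14.3 / 15.07 = 0.9489 = 94.9%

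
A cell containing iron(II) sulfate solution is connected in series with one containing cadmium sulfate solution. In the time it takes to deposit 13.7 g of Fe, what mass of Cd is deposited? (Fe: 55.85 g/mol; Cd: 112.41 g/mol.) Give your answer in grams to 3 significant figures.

n(Fe) = 13.7 / 55.85 = 0.2453 mol
Fe²⁺ + 2e⁻ → Fe, so n(e⁻) = 2 × 0.2453 = 0.4906 mol
In series, the same 0.4906 mol of electrons flows through the second cell.
Cd²⁺ + 2e⁻ → Cd, so n(Cd) = 0.4906 / 2 = 0.2453 mol
m(Cd) = 0.2453 × 112.41 = 27.6 g

27.6 g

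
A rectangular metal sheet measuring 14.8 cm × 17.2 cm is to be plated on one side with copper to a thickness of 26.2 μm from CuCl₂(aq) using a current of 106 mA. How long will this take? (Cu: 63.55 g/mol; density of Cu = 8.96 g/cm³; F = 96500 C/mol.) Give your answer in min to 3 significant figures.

Plated area = 14.8 × 17.2 = 254.6 cm²
Volume = 254.6 × 26.2×10⁻⁴ cm = 0.6671 cm³
m(Cu) = 0.6671 × 8.96 = 5.977 g
n(Cu) = 5.977 / 63.55 = 0.09405 mol; n(e⁻) = 2 × 0.09405 = 0.1881 mol
Q = 0.1881 × 96500 = 18150 C
t = 18150 / 0.106 = 1.712×10^5 s = 2850 min

2850 min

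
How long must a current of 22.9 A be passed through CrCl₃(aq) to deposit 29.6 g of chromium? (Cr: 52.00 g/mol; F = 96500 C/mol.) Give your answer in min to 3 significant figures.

n(Cr) = 29.6 / 52.00 = 0.5692 mol
Cr³⁺ + 3e⁻ → Cr, so n(e⁻) = 3 × 0.5692 = 1.708 mol
Q = 1.708 × 96500 = 1.648×10^5 C
t = Q / I = 1.648×10^5 / 22.9 = 7197 s = 120 min

120 min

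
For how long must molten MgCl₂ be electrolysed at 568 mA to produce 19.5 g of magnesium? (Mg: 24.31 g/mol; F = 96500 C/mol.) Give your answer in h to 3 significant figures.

n(Mg) = 19.5 / 24.31 = 0.8021 mol
Mg²⁺ + 2e⁻ → Mg, so n(e⁻) = 2 × 0.8021 = 1.604 mol
Q = 1.604 × 96500 = 1.548×10^5 C
t = Q / I = 1.548×10^5 / 0.568 = 2.725×10^5 s = 75.7 h

75.7 h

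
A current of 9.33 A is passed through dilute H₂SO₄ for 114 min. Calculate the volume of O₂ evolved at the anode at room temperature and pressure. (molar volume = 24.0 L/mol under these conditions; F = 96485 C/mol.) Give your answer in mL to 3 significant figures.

Q = It = 9.33 × 6840 = 63820 C
n(e⁻) = 63820 / 96485 = 0.6614 mol
2H₂O → O₂ + 4H⁺ + 4e⁻, so n(O₂) = 0.6614 / 4 = 0.1654 mol
V = 0.1654 × 24.0 = 3.970 L
= 3970 mL

3970 mL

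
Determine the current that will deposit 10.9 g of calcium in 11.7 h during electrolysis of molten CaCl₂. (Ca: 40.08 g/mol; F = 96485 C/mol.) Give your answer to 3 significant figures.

1.25 A

n(Ca) = 10.9 / 40.08 = 0.2720 mol
Ca²⁺ + 2e⁻ → Ca, so n(e⁻) = 2 × 0.2720 = 0.5440 mol
Q = 0.5440 × 96485 = 52490 C
I = Q / t = 52490 / 42120 s = 1.25 A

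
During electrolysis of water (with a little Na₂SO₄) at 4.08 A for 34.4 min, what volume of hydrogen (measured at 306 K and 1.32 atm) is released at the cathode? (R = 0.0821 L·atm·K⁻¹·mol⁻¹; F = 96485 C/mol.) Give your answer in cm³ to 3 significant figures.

Q = 4.08 A × 2064 s = 8421 C
n(e⁻) = 8421 / 96485 = 0.08728 mol
2H⁺ + 2e⁻ → H₂, so n(H₂) = 0.08728 / 2 = 0.04364 mol
V = nRT/P = 0.04364 × 0.0821 × 306 / 1.32 = 0.8306 L
= 831 cm³

831 cm³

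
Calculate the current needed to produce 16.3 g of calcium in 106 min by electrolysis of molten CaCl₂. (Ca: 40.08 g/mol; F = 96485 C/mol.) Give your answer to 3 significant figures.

n(Ca) = 16.3 / 40.08 = 0.4067 mol
Ca²⁺ + 2e⁻ → Ca, so n(e⁻) = 2 × 0.4067 = 0.8134 mol
Q = 0.8134 × 96485 = 78480 C
I = Q / t = 78480 / 6360 s = 12.3 A

12.3 A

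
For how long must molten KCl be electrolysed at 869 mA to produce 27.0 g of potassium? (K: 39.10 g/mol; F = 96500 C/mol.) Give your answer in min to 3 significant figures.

n(K) = 27.0 / 39.10 = 0.6905 mol
K⁺ + e⁻ → K, so n(e⁻) = 0.6905 mol
Q = 0.6905 × 96500 = 66630 C
t = Q / I = 66630 / 0.869 = 76670 s = 1280 min

1280 min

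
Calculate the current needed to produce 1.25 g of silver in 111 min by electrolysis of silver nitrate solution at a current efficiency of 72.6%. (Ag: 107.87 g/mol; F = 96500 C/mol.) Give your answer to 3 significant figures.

n(Ag) = 1.25 / 107.87 = 0.01159 mol
Ag⁺ + e⁻ → Ag, so n(e⁻) = 0.01159 mol
Q = 0.01159 × 96500 / 0.726 = 1541 C
I = Q / t = 1541 / 6660 s = 0.231 A

0.231 A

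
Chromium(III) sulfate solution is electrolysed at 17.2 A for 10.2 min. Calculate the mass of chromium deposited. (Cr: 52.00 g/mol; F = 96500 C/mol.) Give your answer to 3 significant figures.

1.89 g

Charge passed = 17.2 × 612 = 10530 C
Moles of electrons = 10530 / 96500 = 0.1091 mol
Cr³⁺ + 3e⁻ → Cr, so n(Cr) = 0.1091 / 3 = 0.03637 mol
m = 0.03637 × 52.00 = 1.89 g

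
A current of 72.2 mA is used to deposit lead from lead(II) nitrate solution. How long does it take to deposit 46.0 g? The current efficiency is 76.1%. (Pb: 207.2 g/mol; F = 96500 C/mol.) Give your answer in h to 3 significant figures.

217 h

n(Pb) = 46.0 / 207.2 = 0.2220 mol
Pb²⁺ + 2e⁻ → Pb, so n(e⁻) = 2 × 0.2220 = 0.4440 mol
Q = 0.4440 × 96500 / 0.761 = 56300 C
t = Q / I = 56300 / 0.0722 = 7.798×10^5 s = 217 h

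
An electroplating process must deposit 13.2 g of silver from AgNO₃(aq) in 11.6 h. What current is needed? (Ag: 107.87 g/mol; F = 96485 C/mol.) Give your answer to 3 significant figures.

n(Ag) = 13.2 / 107.87 = 0.1224 mol
Ag⁺ + e⁻ → Ag, so n(e⁻) = 0.1224 mol
Q = 0.1224 × 96485 = 11810 C
I = Q / t = 11810 / 41760 s = 0.283 A

0.283 A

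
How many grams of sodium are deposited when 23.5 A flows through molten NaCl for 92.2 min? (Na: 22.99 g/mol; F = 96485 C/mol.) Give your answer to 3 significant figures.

Charge passed = 23.5 × 5532 = 1.300×10^5 C
n(e⁻) = Q/F = 1.300×10^5/96485 = 1.347 mol
Na⁺ + e⁻ → Na, so n(Na) = 1.347 mol
m = 1.347 × 22.99 = 31.0 g

31.0 g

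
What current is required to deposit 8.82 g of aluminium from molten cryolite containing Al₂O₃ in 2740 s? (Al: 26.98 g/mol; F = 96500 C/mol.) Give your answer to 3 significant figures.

34.5 A

n(Al) = 8.82 / 26.98 = 0.3269 mol
Al³⁺ + 3e⁻ → Al, so n(e⁻) = 3 × 0.3269 = 0.9807 mol
Q = 0.9807 × 96500 = 94640 C
I = Q / t = 94640 / 2740 s = 34.5 A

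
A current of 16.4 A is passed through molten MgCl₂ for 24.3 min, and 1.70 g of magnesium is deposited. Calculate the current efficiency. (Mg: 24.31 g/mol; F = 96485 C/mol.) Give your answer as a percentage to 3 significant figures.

56.4%

Q = 16.4 × 1458 = 23910 C
n(e⁻) = 23910 / 96485 = 0.2478 mol
Mg²⁺ + 2e⁻ → Mg, so theoretical n(Mg) = 0.1239 mol → 3.012 g
Efficiency = 1.70 / 3.012 = 0.5644 = 56.4%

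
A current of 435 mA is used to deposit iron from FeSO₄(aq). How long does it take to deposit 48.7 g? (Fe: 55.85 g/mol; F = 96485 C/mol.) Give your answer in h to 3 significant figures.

107 h

n(Fe) = 48.7 / 55.85 = 0.8720 mol
Fe²⁺ + 2e⁻ → Fe, so n(e⁻) = 2 × 0.8720 = 1.744 mol
Q = 1.744 × 96485 = 1.683×10^5 C
t = Q / I = 1.683×10^5 / 0.435 = 3.869×10^5 s = 107 h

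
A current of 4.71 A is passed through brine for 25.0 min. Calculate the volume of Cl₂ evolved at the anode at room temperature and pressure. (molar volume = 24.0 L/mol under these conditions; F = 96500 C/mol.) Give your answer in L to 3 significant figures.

Charge passed = 4.71 × 1500 = 7065 C
n(e⁻) = Q/F = 7065/96500 = 0.07321 mol
2Cl⁻ → Cl₂ + 2e⁻, so n(Cl₂) = 0.07321 / 2 = 0.03661 mol
V = 0.03661 × 24.0 = 0.8786 L

0.879 L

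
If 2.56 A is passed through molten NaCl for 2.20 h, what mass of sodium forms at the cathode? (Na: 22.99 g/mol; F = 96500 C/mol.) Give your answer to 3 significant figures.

Q = It = 2.56 × 7920 = 20280 C
Moles of electrons = 20280 / 96500 = 0.2102 mol
Na⁺ + e⁻ → Na, so n(Na) = 0.2102 mol
m = 0.2102 × 22.99 = 4.83 g

4.83 g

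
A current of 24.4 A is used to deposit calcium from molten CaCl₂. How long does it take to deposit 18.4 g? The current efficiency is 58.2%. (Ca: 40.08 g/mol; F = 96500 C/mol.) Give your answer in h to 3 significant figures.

n(Ca) = 18.4 / 40.08 = 0.4591 mol
Ca²⁺ + 2e⁻ → Ca, so n(e⁻) = 2 × 0.4591 = 0.9182 mol
Q = 0.9182 × 96500 / 0.582 = 1.522×10^5 C
t = Q / I = 1.522×10^5 / 24.4 = 6238 s = 1.73 h

1.73 h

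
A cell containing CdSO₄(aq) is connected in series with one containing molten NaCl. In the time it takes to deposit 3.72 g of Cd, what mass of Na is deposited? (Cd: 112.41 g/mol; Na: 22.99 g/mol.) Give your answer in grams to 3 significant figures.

n(Cd) = 3.72 / 112.41 = 0.03309 mol
Cd²⁺ + 2e⁻ → Cd, so n(e⁻) = 2 × 0.03309 = 0.06618 mol
Same current for the same time ⇒ same n(e⁻) = 0.06618 mol in both cells.
Na⁺ + e⁻ → Na, so n(Na) = 0.06618 mol
m(Na) = 0.06618 × 22.99 = 1.52 g

1.52 g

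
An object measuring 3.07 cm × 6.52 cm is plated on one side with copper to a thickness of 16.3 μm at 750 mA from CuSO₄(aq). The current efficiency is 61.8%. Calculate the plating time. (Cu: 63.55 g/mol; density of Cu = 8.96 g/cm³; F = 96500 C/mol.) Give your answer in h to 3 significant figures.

0.532 h

Plated area = 3.07 × 6.52 = 20.02 cm²
Volume = 20.02 × 16.3×10⁻⁴ cm = 0.03263 cm³
m(Cu) = 0.03263 × 8.96 = 0.2924 g
n(Cu) = 0.2924 / 63.55 = 0.004601 mol; n(e⁻) = 2 × 0.004601 = 0.009202 mol
Q = 0.009202 × 96500 / 0.618 = 1437 C
t = 1437 / 0.750 = 1916 s = 0.532 h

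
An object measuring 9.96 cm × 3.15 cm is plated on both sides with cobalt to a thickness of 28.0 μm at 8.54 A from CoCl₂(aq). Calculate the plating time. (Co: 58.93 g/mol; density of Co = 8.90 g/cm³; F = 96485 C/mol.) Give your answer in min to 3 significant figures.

9.99 min

Plated area = 2 × 9.96 × 3.15 = 62.75 cm²
Volume = 62.75 × 28.0×10⁻⁴ cm = 0.1757 cm³
m(Co) = 0.1757 × 8.90 = 1.564 g
n(Co) = 1.564 / 58.93 = 0.02654 mol; n(e⁻) = 2 × 0.02654 = 0.05308 mol
Q = 0.05308 × 96485 = 5121 C
t = 5121 / 8.54 = 599.6 s = 9.99 min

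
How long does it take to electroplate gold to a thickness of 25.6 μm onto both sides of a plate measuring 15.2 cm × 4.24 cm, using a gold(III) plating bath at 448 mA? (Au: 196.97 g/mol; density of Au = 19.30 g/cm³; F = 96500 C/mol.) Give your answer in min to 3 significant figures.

348 min

Plated area = 2 × 15.2 × 4.24 = 128.9 cm²
Volume = 128.9 × 25.6×10⁻⁴ cm = 0.3300 cm³
m(Au) = 0.3300 × 19.30 = 6.369 g
n(Au) = 6.369 / 196.97 = 0.03233 mol; n(e⁻) = 3 × 0.03233 = 0.09699 mol
Q = 0.09699 × 96500 = 9360 C
t = 9360 / 0.448 = 20890 s = 348 min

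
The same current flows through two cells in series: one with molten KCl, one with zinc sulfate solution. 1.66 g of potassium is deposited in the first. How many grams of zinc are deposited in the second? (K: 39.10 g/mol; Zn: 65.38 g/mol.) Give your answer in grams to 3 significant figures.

1.39 g

n(K) = 1.66 / 39.10 = 0.04246 mol
K⁺ + e⁻ → K, so n(e⁻) = 0.04246 mol
The cells are in series, so the same charge (and hence the same n(e⁻) = 0.04246 mol) passes through both.
Zn²⁺ + 2e⁻ → Zn, so n(Zn) = 0.04246 / 2 = 0.02123 mol
m(Zn) = 0.02123 × 65.38 = 1.39 g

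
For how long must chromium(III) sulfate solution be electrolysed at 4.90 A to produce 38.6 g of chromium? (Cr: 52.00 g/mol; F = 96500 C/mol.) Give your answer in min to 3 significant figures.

731 min

n(Cr) = 38.6 / 52.00 = 0.7423 mol
Cr³⁺ + 3e⁻ → Cr, so n(e⁻) = 3 × 0.7423 = 2.227 mol
Q = 2.227 × 96500 = 2.149×10^5 C
t = Q / I = 2.149×10^5 / 4.90 = 43860 s = 731 min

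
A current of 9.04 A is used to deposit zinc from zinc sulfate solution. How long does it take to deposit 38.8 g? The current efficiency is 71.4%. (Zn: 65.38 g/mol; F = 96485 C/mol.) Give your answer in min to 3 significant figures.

n(Zn) = 38.8 / 65.38 = 0.5935 mol
Zn²⁺ + 2e⁻ → Zn, so n(e⁻) = 2 × 0.5935 = 1.187 mol
Q = 1.187 × 96485 / 0.714 = 1.604×10^5 C
t = Q / I = 1.604×10^5 / 9.04 = 17740 s = 296 min

296 min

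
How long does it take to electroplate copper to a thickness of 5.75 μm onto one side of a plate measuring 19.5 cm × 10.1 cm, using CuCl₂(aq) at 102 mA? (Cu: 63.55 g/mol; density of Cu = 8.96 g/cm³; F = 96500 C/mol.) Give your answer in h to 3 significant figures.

8.39 h

Plated area = 19.5 × 10.1 = 197.0 cm²
Volume = 197.0 × 5.75×10⁻⁴ cm = 0.1133 cm³
m(Cu) = 0.1133 × 8.96 = 1.015 g
n(Cu) = 1.015 / 63.55 = 0.01597 mol; n(e⁻) = 2 × 0.01597 = 0.03194 mol
Q = 0.03194 × 96500 = 3082 C
t = 3082 / 0.102 = 30220 s = 8.39 h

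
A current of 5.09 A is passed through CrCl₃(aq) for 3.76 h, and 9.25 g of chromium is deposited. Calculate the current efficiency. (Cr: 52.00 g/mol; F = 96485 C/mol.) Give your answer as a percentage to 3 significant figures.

Q = 5.09 × 13536 = 68900 C
n(e⁻) = 68900 / 96485 = 0.7141 mol
Cr³⁺ + 3e⁻ → Cr, so theoretical n(Cr) = 0.2380 mol → 12.38 g
Efficiency = 9.25 / 12.38 = 0.7472 = 74.7%

74.7%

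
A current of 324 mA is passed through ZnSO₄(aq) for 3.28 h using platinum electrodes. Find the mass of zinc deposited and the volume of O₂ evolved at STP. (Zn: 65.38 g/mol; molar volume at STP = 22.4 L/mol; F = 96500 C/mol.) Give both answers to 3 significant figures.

1.30 g Zn; 0.222 L O₂

Q = 0.324 × 11808 = 3826 C; n(e⁻) = 3826 / 96500 = 0.03965 mol
Cathode: Zn²⁺ + 2e⁻ → Zn → n(Zn) = 0.03965/2 = 0.01983 mol → 1.30 g
Anode: 2H₂O → O₂ + 4H⁺ + 4e⁻ → n(O₂) = 0.03965/4 = 0.009913 mol → 0.222 L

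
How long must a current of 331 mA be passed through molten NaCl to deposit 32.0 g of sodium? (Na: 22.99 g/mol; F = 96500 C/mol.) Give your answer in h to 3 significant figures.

n(Na) = 32.0 / 22.99 = 1.392 mol
Na⁺ + e⁻ → Na, so n(e⁻) = 1.392 mol
Q = 1.392 × 96500 = 1.343×10^5 C
t = Q / I = 1.343×10^5 / 0.331 = 4.057×10^5 s = 113 h

113 h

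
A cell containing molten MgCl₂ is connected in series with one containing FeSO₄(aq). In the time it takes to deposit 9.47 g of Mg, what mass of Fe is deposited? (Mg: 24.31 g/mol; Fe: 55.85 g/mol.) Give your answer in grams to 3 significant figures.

21.8 g

n(Mg) = 9.47 / 24.31 = 0.3896 mol
Mg²⁺ + 2e⁻ → Mg, so n(e⁻) = 2 × 0.3896 = 0.7792 mol
The cells are in series, so the same charge (and hence the same n(e⁻) = 0.7792 mol) passes through both.
Fe²⁺ + 2e⁻ → Fe, so n(Fe) = 0.7792 / 2 = 0.3896 mol
m(Fe) = 0.3896 × 55.85 = 21.8 g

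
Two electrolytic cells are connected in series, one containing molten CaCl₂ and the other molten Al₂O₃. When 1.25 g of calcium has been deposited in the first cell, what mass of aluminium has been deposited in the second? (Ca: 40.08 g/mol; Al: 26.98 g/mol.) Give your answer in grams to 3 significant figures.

n(Ca) = 1.25 / 40.08 = 0.03119 mol
Ca²⁺ + 2e⁻ → Ca, so n(e⁻) = 2 × 0.03119 = 0.06238 mol
In series, the same 0.06238 mol of electrons flows through the second cell.
Al³⁺ + 3e⁻ → Al, so n(Al) = 0.06238 / 3 = 0.02079 mol
m(Al) = 0.02079 × 26.98 = 0.561 g

0.561 g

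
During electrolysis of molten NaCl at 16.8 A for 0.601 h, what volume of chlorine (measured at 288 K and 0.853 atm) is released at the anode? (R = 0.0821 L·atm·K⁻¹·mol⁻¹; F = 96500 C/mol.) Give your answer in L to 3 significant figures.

5.22 L

Charge passed = 16.8 × 2163.6 = 36350 C
Moles of electrons = 36350 / 96500 = 0.3767 mol
2Cl⁻ → Cl₂ + 2e⁻, so n(Cl₂) = 0.3767 / 2 = 0.1884 mol
V = nRT/P = 0.1884 × 0.0821 × 288 / 0.853 = 5.222 L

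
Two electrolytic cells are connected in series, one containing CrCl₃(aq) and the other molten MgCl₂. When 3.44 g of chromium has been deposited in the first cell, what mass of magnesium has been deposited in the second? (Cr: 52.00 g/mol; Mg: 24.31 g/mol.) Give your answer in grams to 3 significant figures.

n(Cr) = 3.44 / 52.00 = 0.06615 mol
Cr³⁺ + 3e⁻ → Cr, so n(e⁻) = 3 × 0.06615 = 0.1985 mol
The cells are in series, so the same charge (and hence the same n(e⁻) = 0.1985 mol) passes through both.
Mg²⁺ + 2e⁻ → Mg, so n(Mg) = 0.1985 / 2 = 0.09925 mol
m(Mg) = 0.09925 × 24.31 = 2.41 g

2.41 g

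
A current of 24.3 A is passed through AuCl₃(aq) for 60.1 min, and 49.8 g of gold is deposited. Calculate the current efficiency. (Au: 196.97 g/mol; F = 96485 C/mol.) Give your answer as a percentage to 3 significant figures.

Q = 24.3 × 3606 = 87630 C
n(e⁻) = 87630 / 96485 = 0.9082 mol
Au³⁺ + 3e⁻ → Au, so theoretical n(Au) = 0.3027 mol → 59.62 g
Efficiency = 49.8 / 59.62 = 0.8353 = 83.5%

83.5%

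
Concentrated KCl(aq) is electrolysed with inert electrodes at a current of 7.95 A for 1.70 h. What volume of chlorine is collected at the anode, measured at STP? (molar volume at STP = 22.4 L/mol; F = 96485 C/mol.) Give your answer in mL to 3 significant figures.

5650 mL

Charge passed = 7.95 × 6120 = 48650 C
n(e⁻) = 48650 / 96485 = 0.5042 mol
2Cl⁻ → Cl₂ + 2e⁻, so n(Cl₂) = 0.5042 / 2 = 0.2521 mol
V = 0.2521 × 22.4 = 5.647 L
= 5650 mL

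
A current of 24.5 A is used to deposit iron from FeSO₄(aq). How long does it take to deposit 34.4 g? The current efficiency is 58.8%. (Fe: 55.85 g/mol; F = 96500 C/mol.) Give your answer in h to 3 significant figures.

2.29 h

n(Fe) = 34.4 / 55.85 = 0.6159 mol
Fe²⁺ + 2e⁻ → Fe, so n(e⁻) = 2 × 0.6159 = 1.232 mol
Q = 1.232 × 96500 / 0.588 = 2.022×10^5 C
t = Q / I = 2.022×10^5 / 24.5 = 8253 s = 2.29 h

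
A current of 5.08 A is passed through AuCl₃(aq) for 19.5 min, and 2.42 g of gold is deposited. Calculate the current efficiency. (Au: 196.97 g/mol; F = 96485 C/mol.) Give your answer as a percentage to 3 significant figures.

Q = 5.08 × 1170 = 5944 C
n(e⁻) = 5944 / 96485 = 0.06161 mol
Au³⁺ + 3e⁻ → Au, so theoretical n(Au) = 0.02054 mol → 4.046 g
Efficiency = 2.42 / 4.046 = 0.5981 = 59.8%

59.8%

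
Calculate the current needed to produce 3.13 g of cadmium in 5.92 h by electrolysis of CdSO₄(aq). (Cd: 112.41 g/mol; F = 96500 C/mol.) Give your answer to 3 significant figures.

n(Cd) = 3.13 / 112.41 = 0.02784 mol
Cd²⁺ + 2e⁻ → Cd, so n(e⁻) = 2 × 0.02784 = 0.05568 mol
Q = 0.05568 × 96500 = 5373 C
I = Q / t = 5373 / 21312 s = 0.252 A

0.252 A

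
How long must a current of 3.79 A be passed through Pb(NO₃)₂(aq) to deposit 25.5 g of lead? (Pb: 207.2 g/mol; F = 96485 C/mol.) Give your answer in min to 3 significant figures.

n(Pb) = 25.5 / 207.2 = 0.1231 mol
Pb²⁺ + 2e⁻ → Pb, so n(e⁻) = 2 × 0.1231 = 0.2462 mol
Q = 0.2462 × 96485 = 23750 C
t = Q / I = 23750 / 3.79 = 6266 s = 104 min

104 min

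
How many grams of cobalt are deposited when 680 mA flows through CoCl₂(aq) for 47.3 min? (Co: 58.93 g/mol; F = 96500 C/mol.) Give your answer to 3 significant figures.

0.589 g

Q = 0.680 A × 2838 s = 1930 C
n(e⁻) = Q/F = 1930/96500 = 0.02000 mol
Co²⁺ + 2e⁻ → Co, so n(Co) = 0.02000 / 2 = 0.01000 mol
m = 0.01000 × 58.93 = 0.589 g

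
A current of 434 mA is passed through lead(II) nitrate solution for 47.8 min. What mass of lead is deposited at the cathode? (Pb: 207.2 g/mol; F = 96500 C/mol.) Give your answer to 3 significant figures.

1.34 g

Q = 0.434 A × 2868 s = 1245 C
n(e⁻) = 1245 / 96500 = 0.01290 mol
Pb²⁺ + 2e⁻ → Pb, so n(Pb) = 0.01290 / 2 = 0.006450 mol
m = 0.006450 × 207.2 = 1.34 g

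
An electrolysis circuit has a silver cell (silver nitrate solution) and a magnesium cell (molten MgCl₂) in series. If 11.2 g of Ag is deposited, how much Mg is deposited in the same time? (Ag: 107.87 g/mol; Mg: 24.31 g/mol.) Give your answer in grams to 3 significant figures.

n(Ag) = 11.2 / 107.87 = 0.1038 mol
Ag⁺ + e⁻ → Ag, so n(e⁻) = 0.1038 mol
Same current for the same time ⇒ same n(e⁻) = 0.1038 mol in both cells.
Mg²⁺ + 2e⁻ → Mg, so n(Mg) = 0.1038 / 2 = 0.05190 mol
m(Mg) = 0.05190 × 24.31 = 1.26 g

1.26 g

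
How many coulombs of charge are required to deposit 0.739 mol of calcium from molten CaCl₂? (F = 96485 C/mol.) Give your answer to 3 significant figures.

Ca²⁺ + 2e⁻ → Ca, so n(e⁻) = 2 × 0.739 = 1.478 mol
Q = 1.478 × 96485 = 1.426×10^5 C

1.43×10^5 C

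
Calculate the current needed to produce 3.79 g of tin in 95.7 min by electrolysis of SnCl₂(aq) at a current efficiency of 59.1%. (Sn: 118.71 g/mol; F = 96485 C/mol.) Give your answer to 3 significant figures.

1.82 A

n(Sn) = 3.79 / 118.71 = 0.03193 mol
Sn²⁺ + 2e⁻ → Sn, so n(e⁻) = 2 × 0.03193 = 0.06386 mol
Q = 0.06386 × 96485 / 0.591 = 10430 C
I = Q / t = 10430 / 5742 s = 1.82 A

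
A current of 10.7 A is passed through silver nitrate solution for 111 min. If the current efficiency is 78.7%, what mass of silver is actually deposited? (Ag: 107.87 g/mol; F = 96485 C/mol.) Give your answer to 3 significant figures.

62.7 g

Q = 10.7 × 6660 = 71260 C
n(e⁻) = 71260 / 96485 = 0.7386 mol
Ag⁺ + e⁻ → Ag, so theoretical m(Ag) = 0.7386 × 107.87 = 79.67 g
Actual mass = 78.7% × 79.67 = 62.7 g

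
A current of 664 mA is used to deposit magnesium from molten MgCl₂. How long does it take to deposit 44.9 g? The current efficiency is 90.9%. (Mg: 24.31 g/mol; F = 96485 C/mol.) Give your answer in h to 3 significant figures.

n(Mg) = 44.9 / 24.31 = 1.847 mol
Mg²⁺ + 2e⁻ → Mg, so n(e⁻) = 2 × 1.847 = 3.694 mol
Q = 3.694 × 96485 / 0.909 = 3.921×10^5 C
t = Q / I = 3.921×10^5 / 0.664 = 5.905×10^5 s = 164 h

164 h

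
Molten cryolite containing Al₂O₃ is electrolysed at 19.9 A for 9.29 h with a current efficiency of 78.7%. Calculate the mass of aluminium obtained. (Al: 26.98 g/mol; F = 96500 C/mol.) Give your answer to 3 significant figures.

48.8 g

Q = 19.9 × 33444 = 6.655×10^5 C
n(e⁻) = 6.655×10^5 / 96500 = 6.896 mol
Al³⁺ + 3e⁻ → Al, so theoretical m(Al) = 2.299 × 26.98 = 62.03 g
Actual mass = 78.7% × 62.03 = 48.8 g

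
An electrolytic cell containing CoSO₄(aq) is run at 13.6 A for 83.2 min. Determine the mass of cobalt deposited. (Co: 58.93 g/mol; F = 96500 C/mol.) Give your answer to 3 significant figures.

Charge passed = 13.6 × 4992 = 67890 C
n(e⁻) = Q/F = 67890/96500 = 0.7035 mol
Co²⁺ + 2e⁻ → Co, so n(Co) = 0.7035 / 2 = 0.3518 mol
m = 0.3518 × 58.93 = 20.7 g

20.7 g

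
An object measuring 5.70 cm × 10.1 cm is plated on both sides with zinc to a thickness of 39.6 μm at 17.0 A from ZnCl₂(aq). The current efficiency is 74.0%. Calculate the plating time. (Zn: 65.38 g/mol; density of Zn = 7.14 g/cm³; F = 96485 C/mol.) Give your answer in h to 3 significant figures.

Plated area = 2 × 5.70 × 10.1 = 115.1 cm²
Volume = 115.1 × 39.6×10⁻⁴ cm = 0.4558 cm³
m(Zn) = 0.4558 × 7.14 = 3.254 g
n(Zn) = 3.254 / 65.38 = 0.04977 mol; n(e⁻) = 2 × 0.04977 = 0.09954 mol
Q = 0.09954 × 96485 / 0.740 = 12980 C
t = 12980 / 17.0 = 763.5 s = 0.212 h

0.212 h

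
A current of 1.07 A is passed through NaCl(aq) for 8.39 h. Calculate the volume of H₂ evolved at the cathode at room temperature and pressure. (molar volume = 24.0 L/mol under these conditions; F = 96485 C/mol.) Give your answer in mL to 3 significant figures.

Charge passed = 1.07 × 30204 = 32320 C
n(e⁻) = Q/F = 32320/96485 = 0.3350 mol
2H⁺ + 2e⁻ → H₂, so n(H₂) = 0.3350 / 2 = 0.1675 mol
V = 0.1675 × 24.0 = 4.020 L
= 4020 mL

4020 mL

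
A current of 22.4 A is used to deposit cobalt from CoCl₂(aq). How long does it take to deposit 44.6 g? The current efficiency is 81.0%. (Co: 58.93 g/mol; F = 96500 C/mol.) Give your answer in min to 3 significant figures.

n(Co) = 44.6 / 58.93 = 0.7568 mol
Co²⁺ + 2e⁻ → Co, so n(e⁻) = 2 × 0.7568 = 1.514 mol
Q = 1.514 × 96500 / 0.810 = 1.804×10^5 C
t = Q / I = 1.804×10^5 / 22.4 = 8054 s = 134 min

134 min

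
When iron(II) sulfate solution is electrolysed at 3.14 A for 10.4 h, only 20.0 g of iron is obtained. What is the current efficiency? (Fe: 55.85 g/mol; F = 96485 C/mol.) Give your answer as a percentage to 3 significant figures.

58.8%

Q = 3.14 × 37440 = 1.176×10^5 C
n(e⁻) = 1.176×10^5 / 96485 = 1.219 mol
Fe²⁺ + 2e⁻ → Fe, so theoretical n(Fe) = 0.6095 mol → 34.04 g
Efficiency = 20.0 / 34.04 = 0.5875 = 58.8%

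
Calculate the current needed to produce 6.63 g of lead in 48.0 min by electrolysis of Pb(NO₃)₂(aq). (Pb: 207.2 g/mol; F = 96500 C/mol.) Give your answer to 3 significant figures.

n(Pb) = 6.63 / 207.2 = 0.03200 mol
Pb²⁺ + 2e⁻ → Pb, so n(e⁻) = 2 × 0.03200 = 0.06400 mol
Q = 0.06400 × 96500 = 6176 C
I = Q / t = 6176 / 2880 s = 2.14 A

2.14 A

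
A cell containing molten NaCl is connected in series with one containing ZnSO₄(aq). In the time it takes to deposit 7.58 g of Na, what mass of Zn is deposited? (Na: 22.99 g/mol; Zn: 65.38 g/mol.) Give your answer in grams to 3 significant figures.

n(Na) = 7.58 / 22.99 = 0.3297 mol
Na⁺ + e⁻ → Na, so n(e⁻) = 0.3297 mol
In series, the same 0.3297 mol of electrons flows through the second cell.
Zn²⁺ + 2e⁻ → Zn, so n(Zn) = 0.3297 / 2 = 0.1649 mol
m(Zn) = 0.1649 × 65.38 = 10.8 g

10.8 g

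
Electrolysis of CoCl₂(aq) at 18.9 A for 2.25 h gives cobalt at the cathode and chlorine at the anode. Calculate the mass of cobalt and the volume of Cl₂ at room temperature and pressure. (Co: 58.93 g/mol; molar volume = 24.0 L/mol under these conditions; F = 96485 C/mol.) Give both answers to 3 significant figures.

46.8 g Co; 19.0 L Cl₂

Q = 18.9 × 8100 = 1.531×10^5 C; n(e⁻) = 1.531×10^5 / 96485 = 1.587 mol
Cathode: Co²⁺ + 2e⁻ → Co → n(Co) = 1.587/2 = 0.7935 mol → 46.8 g
Anode: 2Cl⁻ → Cl₂ + 2e⁻ → n(Cl₂) = 1.587/2 = 0.7935 mol → 19.0 L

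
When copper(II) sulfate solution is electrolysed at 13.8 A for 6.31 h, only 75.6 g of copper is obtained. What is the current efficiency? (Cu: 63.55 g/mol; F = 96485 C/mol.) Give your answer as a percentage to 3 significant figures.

Q = 13.8 × 22716 = 3.135×10^5 C
n(e⁻) = 3.135×10^5 / 96485 = 3.249 mol
Cu²⁺ + 2e⁻ → Cu, so theoretical n(Cu) = 1.625 mol → 103.3 g
Efficiency = 75.6 / 103.3 = 0.7318 = 73.2%

73.2%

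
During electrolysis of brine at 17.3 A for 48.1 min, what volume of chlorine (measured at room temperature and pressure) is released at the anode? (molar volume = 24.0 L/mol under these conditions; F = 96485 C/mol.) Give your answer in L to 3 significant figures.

6.21 L

Q = It = 17.3 × 2886 = 49930 C
n(e⁻) = 49930 / 96485 = 0.5175 mol
2Cl⁻ → Cl₂ + 2e⁻, so n(Cl₂) = 0.5175 / 2 = 0.2588 mol
V = 0.2588 × 24.0 = 6.211 L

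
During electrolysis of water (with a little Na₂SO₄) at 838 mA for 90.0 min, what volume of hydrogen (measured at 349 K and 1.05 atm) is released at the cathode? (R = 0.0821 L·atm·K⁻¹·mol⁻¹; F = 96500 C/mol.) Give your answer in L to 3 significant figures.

Q = It = 0.838 × 5400 = 4525 C
n(e⁻) = Q/F = 4525/96500 = 0.04689 mol
2H⁺ + 2e⁻ → H₂, so n(H₂) = 0.04689 / 2 = 0.02345 mol
V = nRT/P = 0.02345 × 0.0821 × 349 / 1.05 = 0.6399 L

0.640 L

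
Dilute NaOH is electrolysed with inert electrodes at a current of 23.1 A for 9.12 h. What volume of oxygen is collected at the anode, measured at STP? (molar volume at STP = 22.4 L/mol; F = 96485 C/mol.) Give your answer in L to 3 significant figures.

44.0 L

Q = 23.1 A × 32832 s = 7.584×10^5 C
n(e⁻) = Q/F = 7.584×10^5/96485 = 7.860 mol
2H₂O → O₂ + 4H⁺ + 4e⁻, so n(O₂) = 7.860 / 4 = 1.965 mol
V = 1.965 × 22.4 = 44.02 L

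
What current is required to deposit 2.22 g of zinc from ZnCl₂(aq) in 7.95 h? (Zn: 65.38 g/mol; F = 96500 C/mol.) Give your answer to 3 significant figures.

n(Zn) = 2.22 / 65.38 = 0.03396 mol
Zn²⁺ + 2e⁻ → Zn, so n(e⁻) = 2 × 0.03396 = 0.06792 mol
Q = 0.06792 × 96500 = 6554 C
I = Q / t = 6554 / 28620 s = 0.229 A

0.229 A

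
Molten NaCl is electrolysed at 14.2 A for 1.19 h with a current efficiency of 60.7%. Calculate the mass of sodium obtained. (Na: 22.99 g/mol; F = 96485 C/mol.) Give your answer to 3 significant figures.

8.80 g

Q = 14.2 × 4284 = 60830 C
n(e⁻) = 60830 / 96485 = 0.6305 mol
Na⁺ + e⁻ → Na, so theoretical m(Na) = 0.6305 × 22.99 = 14.50 g
Actual mass = 60.7% × 14.50 = 8.80 g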